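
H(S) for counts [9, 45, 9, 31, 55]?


Probabilities: [9/149, 45/149, 9/149, 31/149, 55/149] ≈ [0.0604, 0.302, 0.0604, 0.2081, 0.3691]
H = -((9/149)·log₂(9/149) + (45/149)·log₂(45/149) + (9/149)·log₂(9/149) + (31/149)·log₂(31/149) + (55/149)·log₂(55/149))
  = 2.0128 bits

2.0128 bits


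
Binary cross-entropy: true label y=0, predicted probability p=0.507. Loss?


BCE = -[y·ln(p) + (1-y)·ln(1-p)]
= -0 - 1·ln(1-0.507)
= -ln(0.493) = 0.7072

0.7072


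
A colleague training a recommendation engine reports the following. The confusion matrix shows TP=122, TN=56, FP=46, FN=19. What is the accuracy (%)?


Accuracy = (TP+TN)/(TP+TN+FP+FN)
= (122+56)/(243)
= 178/243 = 73.25%

73.25%


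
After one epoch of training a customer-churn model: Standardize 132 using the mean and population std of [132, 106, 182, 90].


μ = 127.5, σ = 34.8533
z = (132 - 127.5)/34.8533 = 0.1291

0.1291


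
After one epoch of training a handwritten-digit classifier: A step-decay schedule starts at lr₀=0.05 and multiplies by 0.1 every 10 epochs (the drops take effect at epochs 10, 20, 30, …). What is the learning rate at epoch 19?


n_drops = ⌊19/10⌋ = 1
lr = 0.05·0.1^1 = 0.05·0.1 = 0.005

0.005


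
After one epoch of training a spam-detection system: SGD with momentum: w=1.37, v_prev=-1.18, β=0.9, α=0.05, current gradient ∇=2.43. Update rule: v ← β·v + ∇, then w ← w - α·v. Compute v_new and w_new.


v_new = 0.9·-1.18 + 2.43 = -1.062 + 2.43 = 1.368
w_new = 1.37 - 0.05·1.368 = 1.37 - 0.0684 = 1.3016

v_new=1.368, w_new=1.3016


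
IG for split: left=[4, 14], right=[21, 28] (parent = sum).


Parent = [25, 42], H_parent = 0.953
H_left = 0.7642 (n=18), H_right = 0.9852 (n=49)
H_children = (18/67)·0.7642 + (49/67)·0.9852 = 0.9258
IG = 0.953 - 0.9258 = 0.0272

0.0272


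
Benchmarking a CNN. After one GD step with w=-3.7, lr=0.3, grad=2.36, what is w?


w_new = w - α·∇
= -3.7 - 0.3·2.36
= -3.7 - 0.708
= -4.408

-4.408


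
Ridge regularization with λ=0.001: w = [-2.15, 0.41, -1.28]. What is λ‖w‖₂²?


‖w‖₂² = (-2.15)² + (0.41)² + (-1.28)²
     = 4.6225 + 0.1681 + 1.6384
     = 6.429
λ·‖w‖₂² = 0.001·6.429 = 0.006429

0.006429


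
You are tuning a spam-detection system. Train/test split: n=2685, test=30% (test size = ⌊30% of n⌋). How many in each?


Test = ⌊2685·30/100⌋ = 805
Train = 2685 - 805 = 1880

Train: 1880, Test: 805


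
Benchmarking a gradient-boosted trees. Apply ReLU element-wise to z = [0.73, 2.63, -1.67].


ReLU(0.73) = max(0, 0.73) = 0.73
ReLU(2.63) = max(0, 2.63) = 2.63
ReLU(-1.67) = max(0, -1.67) = 0.0
result = [0.73, 2.63, 0.0]

[0.73, 2.63, 0.0]


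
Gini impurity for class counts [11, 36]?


Probabilities: [11/47, 36/47] ≈ [0.234, 0.766]
Σpᵢ² = (121 + 1296)/47² = 1417/2209
Gini = 1 - Σpᵢ² = 1 - 1417/2209 = 0.3585

0.3585


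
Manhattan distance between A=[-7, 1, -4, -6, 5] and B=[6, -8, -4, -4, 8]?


d = |-7-6| + |1+ 8| + |-4+ 4| + |-6+ 4| + |5-8|
  = 13 + 9 + 0 + 2 + 3
  = 27

27


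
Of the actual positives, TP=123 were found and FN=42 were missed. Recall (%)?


Recall = TP/(TP+FN)
= 123/(123+42)
= 123/165 = 74.55%

74.55%


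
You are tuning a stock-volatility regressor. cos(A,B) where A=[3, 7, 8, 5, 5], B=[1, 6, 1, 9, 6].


A·B = 3·1 + 7·6 + 8·1 + 5·9 + 5·6 = 128
‖A‖ = √172 = 13.1149, ‖B‖ = √155 = 12.4499
cos = 128/(√172·√155) = 128/√26660 = 0.7839

0.7839


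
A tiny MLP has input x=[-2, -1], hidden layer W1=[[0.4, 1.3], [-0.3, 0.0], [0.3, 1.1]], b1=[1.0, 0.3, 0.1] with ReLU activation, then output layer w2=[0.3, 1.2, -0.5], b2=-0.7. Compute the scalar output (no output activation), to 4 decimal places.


z1[0] = (0.4)·(-2) + (1.3)·(-1) + 1.0 = -1.1
z1[1] = (-0.3)·(-2) + (0.0)·(-1) + 0.3 = 0.9
z1[2] = (0.3)·(-2) + (1.1)·(-1) + 0.1 = -1.6
h = ReLU(z1) = [0.0, 0.9, 0.0]
output = (0.3)·(0.0) + (1.2)·(0.9) + (-0.5)·(0.0) - 0.7 = 0.38

0.38


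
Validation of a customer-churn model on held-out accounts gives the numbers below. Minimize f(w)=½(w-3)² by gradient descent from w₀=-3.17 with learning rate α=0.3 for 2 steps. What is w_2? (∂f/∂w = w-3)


step 1: grad = -3.17-3 = -6.17; w = -3.17 - 0.3·(-6.17) = -1.319
step 2: grad = -1.319-3 = -4.319; w = -1.319 - 0.3·(-4.319) = -0.0233

-0.0233


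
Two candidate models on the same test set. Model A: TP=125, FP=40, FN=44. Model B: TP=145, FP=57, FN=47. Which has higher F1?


Model A: P=125/165=0.7576, R=125/169=0.7396, F1=2PR/(P+R)=2TP/(2TP+FP+FN)=250/334=0.7485
Model B: P=145/202=0.7178, R=145/192=0.7552, F1=2PR/(P+R)=2TP/(2TP+FP+FN)=290/394=0.736
0.7485 > 0.736 → Model A

Model A


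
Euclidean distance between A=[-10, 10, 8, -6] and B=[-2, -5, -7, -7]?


d = √((-10+ 2)² + (10+ 5)² + (8+ 7)² + (-6+ 7)²)
  = √(64 + 225 + 225 + 1)
  = √515 = 22.6936

22.6936


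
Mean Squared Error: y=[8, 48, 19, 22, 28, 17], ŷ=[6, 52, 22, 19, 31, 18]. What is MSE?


Squared errors: (8-6)²=4, (48-52)²=16, (19-22)²=9, (22-19)²=9, (28-31)²=9, (17-18)²=1
Sum = 48
MSE = 48/6 = 8

8


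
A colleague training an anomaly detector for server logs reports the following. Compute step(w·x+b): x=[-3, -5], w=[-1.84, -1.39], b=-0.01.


z = (-3)·(-1.84) + (-5)·(-1.39) - 0.01
  = 12.46
step(z) = 1 (z≥0)

1


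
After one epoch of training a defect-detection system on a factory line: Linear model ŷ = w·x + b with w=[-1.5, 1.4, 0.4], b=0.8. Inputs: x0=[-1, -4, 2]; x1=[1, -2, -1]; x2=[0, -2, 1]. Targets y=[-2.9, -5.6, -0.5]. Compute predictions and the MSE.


ŷ0 = (-1.5)·(-1) + (1.4)·(-4) + (0.4)·(2) + 0.8 = -2.5
ŷ1 = (-1.5)·(1) + (1.4)·(-2) + (0.4)·(-1) + 0.8 = -3.9
ŷ2 = (-1.5)·(0) + (1.4)·(-2) + (0.4)·(1) + 0.8 = -1.6
errors² = [0.16, 2.89, 1.21]
MSE = 4.2600/3 = 1.42

1.42


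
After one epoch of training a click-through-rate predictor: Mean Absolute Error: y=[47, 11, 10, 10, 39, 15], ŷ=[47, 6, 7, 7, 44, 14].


Absolute errors: |47-47|=0, |11-6|=5, |10-7|=3, |10-7|=3, |39-44|=5, |15-14|=1
Sum = 17
MAE = 17/6 = 17/6

17/6


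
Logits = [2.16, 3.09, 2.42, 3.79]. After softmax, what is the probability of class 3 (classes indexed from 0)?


Exponentials: e^2.16=8.6711, e^3.09=21.9771, e^2.42=11.2459, e^3.79=44.2564
Sum = 86.1505
Softmax = [0.1007, 0.2551, 0.1305, 0.5137]
p[3] = 44.2564/86.1505 = 0.5137

0.5137


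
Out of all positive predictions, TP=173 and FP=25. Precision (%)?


Precision = TP/(TP+FP)
= 173/(173+25)
= 173/198 = 87.37%

87.37%


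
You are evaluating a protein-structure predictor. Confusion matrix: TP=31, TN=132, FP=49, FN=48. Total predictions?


Total = TP + TN + FP + FN
= 31 + 132 + 49 + 48
= 260
(Predicted positive: 80, predicted negative: 180)

260


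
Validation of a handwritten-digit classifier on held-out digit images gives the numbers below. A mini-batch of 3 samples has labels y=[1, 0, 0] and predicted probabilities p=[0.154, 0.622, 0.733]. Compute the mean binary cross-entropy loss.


L[0] = -ln(0.154) = 1.8708
L[1] = -ln(1-0.622) = -ln(0.378) = 0.9729
L[2] = -ln(1-0.733) = -ln(0.267) = 1.3205
mean = (1.8708 + 0.9729 + 1.3205)/3 = 1.3881

1.3881


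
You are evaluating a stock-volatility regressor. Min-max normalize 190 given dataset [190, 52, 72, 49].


min=49, max=190
(190-49)/(190-49) = 141/141 = 1.0

1.0


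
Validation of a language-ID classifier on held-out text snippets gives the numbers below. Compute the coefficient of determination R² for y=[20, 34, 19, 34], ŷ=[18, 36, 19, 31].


ȳ = 26.75
SS_res = Σ(y-ŷ)² = 17
SS_tot = Σ(y-ȳ)² = 210.75
R² = 1 - SS_res/SS_tot = 1 - 0.0807 = 0.9193

0.9193


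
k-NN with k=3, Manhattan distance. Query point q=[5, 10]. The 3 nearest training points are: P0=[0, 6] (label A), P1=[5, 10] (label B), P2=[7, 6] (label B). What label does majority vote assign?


d(q,P0) = 9  (label A)
d(q,P1) = 0  (label B)
d(q,P2) = 6  (label B)
Votes: A=1, B=2
Majority → B

B


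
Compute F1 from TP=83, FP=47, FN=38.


Precision = 83/130 = 0.6385
Recall = 83/121 = 0.686
F1 = 2·P·R/(P+R) = 2·TP/(2·TP+FP+FN) = 166/(166+47+38) = 166/251 = 0.6614

0.6614


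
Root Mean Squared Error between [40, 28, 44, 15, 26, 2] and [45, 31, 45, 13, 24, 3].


MSE = 44/6 = 7.3333
RMSE = √(44/6) = 2.708

2.708


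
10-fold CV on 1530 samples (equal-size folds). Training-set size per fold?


Fold size = 1530/10 = 153
Training per fold = 1530 - 153 = 1377

1377


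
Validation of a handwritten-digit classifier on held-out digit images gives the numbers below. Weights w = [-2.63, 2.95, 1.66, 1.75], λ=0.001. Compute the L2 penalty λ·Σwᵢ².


‖w‖₂² = (-2.63)² + (2.95)² + (1.66)² + (1.75)²
     = 6.9169 + 8.7025 + 2.7556 + 3.0625
     = 21.4375
λ·‖w‖₂² = 0.001·21.4375 = 0.021438

0.021438


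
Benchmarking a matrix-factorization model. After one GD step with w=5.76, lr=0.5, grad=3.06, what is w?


w_new = w - α·∇
= 5.76 - 0.5·3.06
= 5.76 - 1.53
= 4.23

4.23


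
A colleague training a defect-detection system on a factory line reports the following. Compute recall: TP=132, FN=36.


Recall = TP/(TP+FN)
= 132/(132+36)
= 132/168 = 78.57%

78.57%


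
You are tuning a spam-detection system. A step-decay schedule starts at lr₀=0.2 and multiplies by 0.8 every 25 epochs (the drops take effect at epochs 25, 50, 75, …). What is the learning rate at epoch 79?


n_drops = ⌊79/25⌋ = 3
lr = 0.2·0.8^3 = 0.2·0.512 = 0.1024

0.1024


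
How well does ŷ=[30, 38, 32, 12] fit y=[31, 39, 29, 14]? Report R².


ȳ = 28.25
SS_res = Σ(y-ŷ)² = 15
SS_tot = Σ(y-ȳ)² = 326.75
R² = 1 - SS_res/SS_tot = 1 - 0.0459 = 0.9541

0.9541


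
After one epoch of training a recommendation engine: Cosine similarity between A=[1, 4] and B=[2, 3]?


A·B = 1·2 + 4·3 = 14
‖A‖ = √17 = 4.1231, ‖B‖ = √13 = 3.6056
cos = 14/(√17·√13) = 14/√221 = 0.9417

0.9417


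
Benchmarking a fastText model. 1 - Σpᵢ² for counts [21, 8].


Probabilities: [21/29, 8/29] ≈ [0.7241, 0.2759]
Σpᵢ² = (441 + 64)/29² = 505/841
Gini = 1 - Σpᵢ² = 1 - 505/841 = 0.3995

0.3995


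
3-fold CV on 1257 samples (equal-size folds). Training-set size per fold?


Fold size = 1257/3 = 419
Training per fold = 1257 - 419 = 838

838


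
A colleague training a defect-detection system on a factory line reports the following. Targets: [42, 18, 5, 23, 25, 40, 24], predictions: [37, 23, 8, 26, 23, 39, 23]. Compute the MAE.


Absolute errors: |42-37|=5, |18-23|=5, |5-8|=3, |23-26|=3, |25-23|=2, |40-39|=1, |24-23|=1
Sum = 20
MAE = 20/7 = 20/7

20/7


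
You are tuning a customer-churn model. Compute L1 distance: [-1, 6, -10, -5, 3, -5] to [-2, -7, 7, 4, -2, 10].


d = |-1+ 2| + |6+ 7| + |-10-7| + |-5-4| + |3+ 2| + |-5-10|
  = 1 + 13 + 17 + 9 + 5 + 15
  = 60

60


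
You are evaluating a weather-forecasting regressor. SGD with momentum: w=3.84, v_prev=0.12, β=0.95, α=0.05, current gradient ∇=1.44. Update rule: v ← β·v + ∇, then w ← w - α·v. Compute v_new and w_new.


v_new = 0.95·0.12 + 1.44 = 0.114 + 1.44 = 1.554
w_new = 3.84 - 0.05·1.554 = 3.84 - 0.0777 = 3.7623

v_new=1.554, w_new=3.7623


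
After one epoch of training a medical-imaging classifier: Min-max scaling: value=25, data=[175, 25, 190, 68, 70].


min=25, max=190
(25-25)/(190-25) = 0/165 = 0.0

0.0


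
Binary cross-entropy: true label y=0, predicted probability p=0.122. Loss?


BCE = -[y·ln(p) + (1-y)·ln(1-p)]
= -0 - 1·ln(1-0.122)
= -ln(0.878) = 0.1301

0.1301


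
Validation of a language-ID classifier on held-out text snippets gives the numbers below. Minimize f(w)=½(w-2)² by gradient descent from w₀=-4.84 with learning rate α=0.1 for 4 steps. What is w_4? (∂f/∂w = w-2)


step 1: grad = -4.84-2 = -6.84; w = -4.84 - 0.1·(-6.84) = -4.156
step 2: grad = -4.156-2 = -6.156; w = -4.156 - 0.1·(-6.156) = -3.5404
step 3: grad = -3.5404-2 = -5.5404; w = -3.5404 - 0.1·(-5.5404) = -2.98636
step 4: grad = -2.98636-2 = -4.98636; w = -2.98636 - 0.1·(-4.98636) = -2.487724

-2.487724


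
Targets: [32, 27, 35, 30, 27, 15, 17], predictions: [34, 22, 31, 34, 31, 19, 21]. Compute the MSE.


Squared errors: (32-34)²=4, (27-22)²=25, (35-31)²=16, (30-34)²=16, (27-31)²=16, (15-19)²=16, (17-21)²=16
Sum = 109
MSE = 109/7 = 109/7

109/7


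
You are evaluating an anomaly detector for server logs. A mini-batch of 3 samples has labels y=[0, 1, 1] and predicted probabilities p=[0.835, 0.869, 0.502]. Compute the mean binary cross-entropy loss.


L[0] = -ln(1-0.835) = -ln(0.165) = 1.8018
L[1] = -ln(0.869) = 0.1404
L[2] = -ln(0.502) = 0.6892
mean = (1.8018 + 0.1404 + 0.6892)/3 = 0.8771

0.8771


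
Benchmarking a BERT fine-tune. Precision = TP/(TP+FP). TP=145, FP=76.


Precision = TP/(TP+FP)
= 145/(145+76)
= 145/221 = 65.61%

65.61%


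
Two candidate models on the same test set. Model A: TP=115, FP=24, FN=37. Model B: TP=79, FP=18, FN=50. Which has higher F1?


Model A: P=115/139=0.8273, R=115/152=0.7566, F1=2PR/(P+R)=2TP/(2TP+FP+FN)=230/291=0.7904
Model B: P=79/97=0.8144, R=79/129=0.6124, F1=2PR/(P+R)=2TP/(2TP+FP+FN)=158/226=0.6991
0.7904 > 0.6991 → Model A

Model A


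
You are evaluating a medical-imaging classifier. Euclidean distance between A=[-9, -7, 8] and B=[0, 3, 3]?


d = √((-9-0)² + (-7-3)² + (8-3)²)
  = √(81 + 100 + 25)
  = √206 = 14.3527

14.3527


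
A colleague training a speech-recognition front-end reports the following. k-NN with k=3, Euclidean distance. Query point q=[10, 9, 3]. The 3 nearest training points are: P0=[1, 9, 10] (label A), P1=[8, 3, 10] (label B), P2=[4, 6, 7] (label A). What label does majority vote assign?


d(q,P0) = 11.4018  (label A)
d(q,P1) = 9.434  (label B)
d(q,P2) = 7.8102  (label A)
Votes: A=2, B=1
Majority → A

A


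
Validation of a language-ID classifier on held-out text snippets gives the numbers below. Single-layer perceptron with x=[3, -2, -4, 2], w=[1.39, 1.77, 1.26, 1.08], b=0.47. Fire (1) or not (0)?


z = (3)·(1.39) + (-2)·(1.77) + (-4)·(1.26) + (2)·(1.08) + 0.47
  = -1.78
step(z) = 0 (z<0)

0


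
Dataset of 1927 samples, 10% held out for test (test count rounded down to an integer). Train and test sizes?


Test = ⌊1927·10/100⌋ = 192
Train = 1927 - 192 = 1735

Train: 1735, Test: 192


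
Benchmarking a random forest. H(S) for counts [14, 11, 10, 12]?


Probabilities: [14/47, 11/47, 10/47, 12/47] ≈ [0.2979, 0.234, 0.2128, 0.2553]
H = -((14/47)·log₂(14/47) + (11/47)·log₂(11/47) + (10/47)·log₂(10/47) + (12/47)·log₂(12/47))
  = 1.9887 bits

1.9887 bits


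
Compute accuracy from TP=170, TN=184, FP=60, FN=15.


Accuracy = (TP+TN)/(TP+TN+FP+FN)
= (170+184)/(429)
= 354/429 = 82.52%

82.52%


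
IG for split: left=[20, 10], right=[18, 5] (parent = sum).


Parent = [38, 15], H_parent = 0.8595
H_left = 0.9183 (n=30), H_right = 0.7554 (n=23)
H_children = (30/53)·0.9183 + (23/53)·0.7554 = 0.8476
IG = 0.8595 - 0.8476 = 0.0119

0.0119


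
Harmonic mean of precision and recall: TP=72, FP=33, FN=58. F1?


Precision = 72/105 = 0.6857
Recall = 72/130 = 0.5538
F1 = 2·P·R/(P+R) = 2·TP/(2·TP+FP+FN) = 144/(144+33+58) = 144/235 = 0.6128

0.6128


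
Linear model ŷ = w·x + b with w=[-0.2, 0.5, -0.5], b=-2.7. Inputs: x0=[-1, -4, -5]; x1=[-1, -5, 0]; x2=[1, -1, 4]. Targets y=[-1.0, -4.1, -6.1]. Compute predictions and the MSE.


ŷ0 = (-0.2)·(-1) + (0.5)·(-4) + (-0.5)·(-5) - 2.7 = -2.0
ŷ1 = (-0.2)·(-1) + (0.5)·(-5) + (-0.5)·(0) - 2.7 = -5.0
ŷ2 = (-0.2)·(1) + (0.5)·(-1) + (-0.5)·(4) - 2.7 = -5.4
errors² = [1.0, 0.81, 0.49]
MSE = 2.3000/3 = 0.7667

0.7667


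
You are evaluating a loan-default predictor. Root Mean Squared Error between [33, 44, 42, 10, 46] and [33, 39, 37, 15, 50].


MSE = 91/5 = 18.2
RMSE = √(91/5) = 4.2661

4.2661


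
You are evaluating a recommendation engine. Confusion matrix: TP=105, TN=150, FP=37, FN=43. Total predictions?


Total = TP + TN + FP + FN
= 105 + 150 + 37 + 43
= 335
(Predicted positive: 142, predicted negative: 193)

335


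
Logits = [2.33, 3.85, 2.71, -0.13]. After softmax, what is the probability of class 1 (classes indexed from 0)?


Exponentials: e^2.33=10.2779, e^3.85=46.9931, e^2.71=15.0293, e^-0.13=0.8781
Sum = 73.1784
Softmax = [0.1405, 0.6422, 0.2054, 0.012]
p[1] = 46.9931/73.1784 = 0.6422

0.6422


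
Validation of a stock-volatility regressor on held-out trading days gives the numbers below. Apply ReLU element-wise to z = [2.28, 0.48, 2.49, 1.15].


ReLU(2.28) = max(0, 2.28) = 2.28
ReLU(0.48) = max(0, 0.48) = 0.48
ReLU(2.49) = max(0, 2.49) = 2.49
ReLU(1.15) = max(0, 1.15) = 1.15
result = [2.28, 0.48, 2.49, 1.15]

[2.28, 0.48, 2.49, 1.15]


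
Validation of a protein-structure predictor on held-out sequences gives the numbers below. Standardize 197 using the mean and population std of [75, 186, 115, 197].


μ = 143.25, σ = 50.43
z = (197 - 143.25)/50.43 = 1.0658

1.0658


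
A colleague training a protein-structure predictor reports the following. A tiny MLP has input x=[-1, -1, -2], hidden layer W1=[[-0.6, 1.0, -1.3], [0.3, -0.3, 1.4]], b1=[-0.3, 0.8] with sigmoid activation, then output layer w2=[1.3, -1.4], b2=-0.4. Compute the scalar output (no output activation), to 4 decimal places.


z1[0] = (-0.6)·(-1) + (1.0)·(-1) + (-1.3)·(-2) - 0.3 = 1.9
z1[1] = (0.3)·(-1) + (-0.3)·(-1) + (1.4)·(-2) + 0.8 = -2.0
h = sigmoid(z1) = [0.8699, 0.1192]
output = (1.3)·(0.8699) + (-1.4)·(0.1192) - 0.4 = 0.564

0.564


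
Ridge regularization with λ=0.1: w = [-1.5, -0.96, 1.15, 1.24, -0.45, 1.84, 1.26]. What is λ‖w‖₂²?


‖w‖₂² = (-1.5)² + (-0.96)² + (1.15)² + (1.24)² + (-0.45)² + (1.84)² + (1.26)²
     = 2.25 + 0.9216 + 1.3225 + 1.5376 + 0.2025 + 3.3856 + 1.5876
     = 11.2074
λ·‖w‖₂² = 0.1·11.2074 = 1.12074

1.12074


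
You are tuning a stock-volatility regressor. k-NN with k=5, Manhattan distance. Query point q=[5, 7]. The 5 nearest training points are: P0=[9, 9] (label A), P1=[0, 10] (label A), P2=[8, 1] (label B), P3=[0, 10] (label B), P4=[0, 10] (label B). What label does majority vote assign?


d(q,P0) = 6  (label A)
d(q,P1) = 8  (label A)
d(q,P2) = 9  (label B)
d(q,P3) = 8  (label B)
d(q,P4) = 8  (label B)
Votes: A=2, B=3
Majority → B

B


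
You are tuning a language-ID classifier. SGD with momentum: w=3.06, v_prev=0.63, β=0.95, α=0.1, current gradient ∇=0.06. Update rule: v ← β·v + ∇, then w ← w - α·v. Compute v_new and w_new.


v_new = 0.95·0.63 + 0.06 = 0.5985 + 0.06 = 0.6585
w_new = 3.06 - 0.1·0.6585 = 3.06 - 0.06585 = 2.99415

v_new=0.6585, w_new=2.99415


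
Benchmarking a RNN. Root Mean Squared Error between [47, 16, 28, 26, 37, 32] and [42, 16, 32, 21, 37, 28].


MSE = 82/6 = 13.6667
RMSE = √(82/6) = 3.6968

3.6968


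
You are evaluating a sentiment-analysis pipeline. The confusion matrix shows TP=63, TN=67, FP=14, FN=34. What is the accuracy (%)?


Accuracy = (TP+TN)/(TP+TN+FP+FN)
= (63+67)/(178)
= 130/178 = 73.03%

73.03%


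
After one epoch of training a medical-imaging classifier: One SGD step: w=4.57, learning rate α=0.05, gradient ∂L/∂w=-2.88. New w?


w_new = w - α·∇
= 4.57 - 0.05·-2.88
= 4.57 + 0.144
= 4.714

4.714


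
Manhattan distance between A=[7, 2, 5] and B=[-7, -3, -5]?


d = |7+ 7| + |2+ 3| + |5+ 5|
  = 14 + 5 + 10
  = 29

29


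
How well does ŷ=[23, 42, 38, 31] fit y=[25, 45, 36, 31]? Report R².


ȳ = 34.25
SS_res = Σ(y-ŷ)² = 17
SS_tot = Σ(y-ȳ)² = 214.75
R² = 1 - SS_res/SS_tot = 1 - 0.0792 = 0.9208

0.9208


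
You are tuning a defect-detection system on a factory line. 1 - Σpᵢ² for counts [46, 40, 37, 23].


Probabilities: [46/146, 40/146, 37/146, 23/146] ≈ [0.3151, 0.274, 0.2534, 0.1575]
Σpᵢ² = (2116 + 1600 + 1369 + 529)/146² = 5614/21316
Gini = 1 - Σpᵢ² = 1 - 5614/21316 = 0.7366

0.7366


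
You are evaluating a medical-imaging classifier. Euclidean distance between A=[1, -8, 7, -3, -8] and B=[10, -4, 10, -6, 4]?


d = √((1-10)² + (-8+ 4)² + (7-10)² + (-3+ 6)² + (-8-4)²)
  = √(81 + 16 + 9 + 9 + 144)
  = √259 = 16.0935

16.0935


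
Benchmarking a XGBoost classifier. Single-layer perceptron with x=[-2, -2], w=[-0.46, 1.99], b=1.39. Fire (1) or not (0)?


z = (-2)·(-0.46) + (-2)·(1.99) + 1.39
  = -1.67
step(z) = 0 (z<0)

0


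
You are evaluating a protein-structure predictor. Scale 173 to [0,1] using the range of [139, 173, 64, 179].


min=64, max=179
(173-64)/(179-64) = 109/115 = 0.9478

0.9478


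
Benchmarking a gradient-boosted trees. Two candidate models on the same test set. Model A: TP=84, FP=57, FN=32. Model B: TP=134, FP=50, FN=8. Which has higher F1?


Model A: P=84/141=0.5957, R=84/116=0.7241, F1=2PR/(P+R)=2TP/(2TP+FP+FN)=168/257=0.6537
Model B: P=134/184=0.7283, R=134/142=0.9437, F1=2PR/(P+R)=2TP/(2TP+FP+FN)=268/326=0.8221
0.6537 < 0.8221 → Model B

Model B


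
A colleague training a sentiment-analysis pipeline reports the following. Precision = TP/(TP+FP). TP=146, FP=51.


Precision = TP/(TP+FP)
= 146/(146+51)
= 146/197 = 74.11%

74.11%


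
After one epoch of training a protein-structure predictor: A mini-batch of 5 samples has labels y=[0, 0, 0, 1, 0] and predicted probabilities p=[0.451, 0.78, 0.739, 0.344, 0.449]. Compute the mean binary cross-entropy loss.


L[0] = -ln(1-0.451) = -ln(0.549) = 0.5997
L[1] = -ln(1-0.78) = -ln(0.22) = 1.5141
L[2] = -ln(1-0.739) = -ln(0.261) = 1.3432
L[3] = -ln(0.344) = 1.0671
L[4] = -ln(1-0.449) = -ln(0.551) = 0.596
mean = (0.5997 + 1.5141 + 1.3432 + 1.0671 + 0.596)/5 = 1.024

1.024


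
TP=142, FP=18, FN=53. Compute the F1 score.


Precision = 142/160 = 0.8875
Recall = 142/195 = 0.7282
F1 = 2·P·R/(P+R) = 2·TP/(2·TP+FP+FN) = 284/(284+18+53) = 284/355 = 0.8

0.8


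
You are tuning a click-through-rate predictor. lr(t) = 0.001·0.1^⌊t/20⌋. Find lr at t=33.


n_drops = ⌊33/20⌋ = 1
lr = 0.001·0.1^1 = 0.001·0.1 = 0.0001

0.0001


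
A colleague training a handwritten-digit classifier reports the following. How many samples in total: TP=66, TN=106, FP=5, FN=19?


Total = TP + TN + FP + FN
= 66 + 106 + 5 + 19
= 196
(Predicted positive: 71, predicted negative: 125)

196


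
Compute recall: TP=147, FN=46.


Recall = TP/(TP+FN)
= 147/(147+46)
= 147/193 = 76.17%

76.17%


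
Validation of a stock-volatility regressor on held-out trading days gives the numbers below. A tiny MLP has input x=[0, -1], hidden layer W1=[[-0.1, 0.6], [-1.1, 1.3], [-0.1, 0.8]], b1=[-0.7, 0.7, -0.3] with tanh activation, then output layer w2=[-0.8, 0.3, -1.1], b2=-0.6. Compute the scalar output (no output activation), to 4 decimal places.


z1[0] = (-0.1)·(0) + (0.6)·(-1) - 0.7 = -1.3
z1[1] = (-1.1)·(0) + (1.3)·(-1) + 0.7 = -0.6
z1[2] = (-0.1)·(0) + (0.8)·(-1) - 0.3 = -1.1
h = tanh(z1) = [-0.8617, -0.537, -0.8005]
output = (-0.8)·(-0.8617) + (0.3)·(-0.537) + (-1.1)·(-0.8005) - 0.6 = 0.8088

0.8088


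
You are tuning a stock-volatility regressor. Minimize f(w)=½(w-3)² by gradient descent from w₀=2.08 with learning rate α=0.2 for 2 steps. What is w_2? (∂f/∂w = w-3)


step 1: grad = 2.08-3 = -0.92; w = 2.08 - 0.2·(-0.92) = 2.264
step 2: grad = 2.264-3 = -0.736; w = 2.264 - 0.2·(-0.736) = 2.4112

2.4112


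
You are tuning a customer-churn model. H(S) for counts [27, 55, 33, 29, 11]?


Probabilities: [27/155, 55/155, 33/155, 29/155, 11/155] ≈ [0.1742, 0.3548, 0.2129, 0.1871, 0.071]
H = -((27/155)·log₂(27/155) + (55/155)·log₂(55/155) + (33/155)·log₂(33/155) + (29/155)·log₂(29/155) + (11/155)·log₂(11/155))
  = 2.168 bits

2.168 bits


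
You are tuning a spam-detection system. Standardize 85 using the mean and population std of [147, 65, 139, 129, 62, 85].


μ = 104.5, σ = 34.9845
z = (85 - 104.5)/34.9845 = -0.5574

-0.5574


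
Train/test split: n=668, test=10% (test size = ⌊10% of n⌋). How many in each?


Test = ⌊668·10/100⌋ = 66
Train = 668 - 66 = 602

Train: 602, Test: 66


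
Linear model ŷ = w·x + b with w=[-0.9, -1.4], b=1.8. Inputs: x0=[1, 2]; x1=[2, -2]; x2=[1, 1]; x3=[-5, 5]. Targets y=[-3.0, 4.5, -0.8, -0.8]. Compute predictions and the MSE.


ŷ0 = (-0.9)·(1) + (-1.4)·(2) + 1.8 = -1.9
ŷ1 = (-0.9)·(2) + (-1.4)·(-2) + 1.8 = 2.8
ŷ2 = (-0.9)·(1) + (-1.4)·(1) + 1.8 = -0.5
ŷ3 = (-0.9)·(-5) + (-1.4)·(5) + 1.8 = -0.7
errors² = [1.21, 2.89, 0.09, 0.01]
MSE = 4.2000/4 = 1.05

1.05


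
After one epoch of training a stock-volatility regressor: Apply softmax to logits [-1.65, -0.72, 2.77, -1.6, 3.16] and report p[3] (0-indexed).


Exponentials: e^-1.65=0.192, e^-0.72=0.4868, e^2.77=15.9586, e^-1.6=0.2019, e^3.16=23.5706
Sum = 40.4099
Softmax = [0.0048, 0.012, 0.3949, 0.005, 0.5833]
p[3] = 0.2019/40.4099 = 0.005

0.005


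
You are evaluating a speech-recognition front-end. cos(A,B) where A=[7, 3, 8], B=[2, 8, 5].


A·B = 7·2 + 3·8 + 8·5 = 78
‖A‖ = √122 = 11.0454, ‖B‖ = √93 = 9.6437
cos = 78/(√122·√93) = 78/√11346 = 0.7323

0.7323


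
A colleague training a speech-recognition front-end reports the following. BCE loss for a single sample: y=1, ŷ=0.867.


BCE = -[y·ln(p) + (1-y)·ln(1-p)]
= -1·ln(0.867) - 0
= -ln(0.867) = 0.1427

0.1427


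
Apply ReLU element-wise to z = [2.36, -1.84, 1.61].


ReLU(2.36) = max(0, 2.36) = 2.36
ReLU(-1.84) = max(0, -1.84) = 0.0
ReLU(1.61) = max(0, 1.61) = 1.61
result = [2.36, 0.0, 1.61]

[2.36, 0.0, 1.61]


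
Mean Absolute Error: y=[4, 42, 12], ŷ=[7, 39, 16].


Absolute errors: |4-7|=3, |42-39|=3, |12-16|=4
Sum = 10
MAE = 10/3 = 10/3

10/3


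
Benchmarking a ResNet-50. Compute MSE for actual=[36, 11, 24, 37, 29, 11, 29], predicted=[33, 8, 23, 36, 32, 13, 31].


Squared errors: (36-33)²=9, (11-8)²=9, (24-23)²=1, (37-36)²=1, (29-32)²=9, (11-13)²=4, (29-31)²=4
Sum = 37
MSE = 37/7 = 37/7

37/7


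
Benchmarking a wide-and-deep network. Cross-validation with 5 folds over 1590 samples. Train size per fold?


Fold size = 1590/5 = 318
Training per fold = 1590 - 318 = 1272

1272


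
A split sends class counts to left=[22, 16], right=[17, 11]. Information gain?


Parent = [39, 27], H_parent = 0.976
H_left = 0.9819 (n=38), H_right = 0.9666 (n=28)
H_children = (38/66)·0.9819 + (28/66)·0.9666 = 0.9754
IG = 0.976 - 0.9754 = 0.0006

0.0006


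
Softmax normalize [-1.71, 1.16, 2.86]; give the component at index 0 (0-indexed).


Exponentials: e^-1.71=0.1809, e^1.16=3.1899, e^2.86=17.4615
Sum = 20.8323
Softmax = [0.0087, 0.1531, 0.8382]
p[0] = 0.1809/20.8323 = 0.0087

0.0087


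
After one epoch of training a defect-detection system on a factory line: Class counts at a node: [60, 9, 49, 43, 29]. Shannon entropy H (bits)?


Probabilities: [60/190, 9/190, 49/190, 43/190, 29/190] ≈ [0.3158, 0.0474, 0.2579, 0.2263, 0.1526]
H = -((60/190)·log₂(60/190) + (9/190)·log₂(9/190) + (49/190)·log₂(49/190) + (43/190)·log₂(43/190) + (29/190)·log₂(29/190))
  = 2.1368 bits

2.1368 bits


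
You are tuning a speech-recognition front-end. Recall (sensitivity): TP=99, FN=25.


Recall = TP/(TP+FN)
= 99/(99+25)
= 99/124 = 79.84%

79.84%


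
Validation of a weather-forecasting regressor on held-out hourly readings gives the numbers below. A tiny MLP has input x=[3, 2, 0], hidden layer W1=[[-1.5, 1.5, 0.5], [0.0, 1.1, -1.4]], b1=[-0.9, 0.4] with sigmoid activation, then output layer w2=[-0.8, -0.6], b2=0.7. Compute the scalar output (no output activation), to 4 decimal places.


z1[0] = (-1.5)·(3) + (1.5)·(2) + (0.5)·(0) - 0.9 = -2.4
z1[1] = (0.0)·(3) + (1.1)·(2) + (-1.4)·(0) + 0.4 = 2.6
h = sigmoid(z1) = [0.0832, 0.9309]
output = (-0.8)·(0.0832) + (-0.6)·(0.9309) + 0.7 = 0.0749

0.0749


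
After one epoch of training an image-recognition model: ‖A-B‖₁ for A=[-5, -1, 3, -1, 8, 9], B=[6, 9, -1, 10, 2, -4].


d = |-5-6| + |-1-9| + |3+ 1| + |-1-10| + |8-2| + |9+ 4|
  = 11 + 10 + 4 + 11 + 6 + 13
  = 55

55


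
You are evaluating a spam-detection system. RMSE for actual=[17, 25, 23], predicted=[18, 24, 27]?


MSE = 18/3 = 6
RMSE = √(18/3) = 2.4495

2.4495


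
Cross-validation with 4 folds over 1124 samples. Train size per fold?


Fold size = 1124/4 = 281
Training per fold = 1124 - 281 = 843

843


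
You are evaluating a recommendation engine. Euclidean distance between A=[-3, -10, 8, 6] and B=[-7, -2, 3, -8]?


d = √((-3+ 7)² + (-10+ 2)² + (8-3)² + (6+ 8)²)
  = √(16 + 64 + 25 + 196)
  = √301 = 17.3494

17.3494


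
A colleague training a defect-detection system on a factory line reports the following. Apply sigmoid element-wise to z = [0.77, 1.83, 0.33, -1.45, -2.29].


σ(0.77) = 1/(1+e^-0.77) = 0.6835
σ(1.83) = 1/(1+e^-1.83) = 0.8618
σ(0.33) = 1/(1+e^-0.33) = 0.5818
σ(-1.45) = 1/(1+e^1.45) = 0.19
σ(-2.29) = 1/(1+e^2.29) = 0.092
result = [0.6835, 0.8618, 0.5818, 0.19, 0.092]

[0.6835, 0.8618, 0.5818, 0.19, 0.092]


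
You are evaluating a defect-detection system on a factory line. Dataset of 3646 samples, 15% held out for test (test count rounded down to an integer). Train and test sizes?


Test = ⌊3646·15/100⌋ = 546
Train = 3646 - 546 = 3100

Train: 3100, Test: 546


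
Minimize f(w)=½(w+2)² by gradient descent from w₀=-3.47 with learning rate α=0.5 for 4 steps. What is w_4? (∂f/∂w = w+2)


step 1: grad = -3.47+2 = -1.47; w = -3.47 - 0.5·(-1.47) = -2.735
step 2: grad = -2.735+2 = -0.735; w = -2.735 - 0.5·(-0.735) = -2.3675
step 3: grad = -2.3675+2 = -0.3675; w = -2.3675 - 0.5·(-0.3675) = -2.18375
step 4: grad = -2.18375+2 = -0.18375; w = -2.18375 - 0.5·(-0.18375) = -2.091875

-2.091875


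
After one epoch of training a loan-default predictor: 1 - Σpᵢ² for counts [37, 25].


Probabilities: [37/62, 25/62] ≈ [0.5968, 0.4032]
Σpᵢ² = (1369 + 625)/62² = 1994/3844
Gini = 1 - Σpᵢ² = 1 - 1994/3844 = 0.4813

0.4813


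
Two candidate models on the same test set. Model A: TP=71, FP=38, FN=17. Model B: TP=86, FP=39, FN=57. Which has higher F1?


Model A: P=71/109=0.6514, R=71/88=0.8068, F1=2PR/(P+R)=2TP/(2TP+FP+FN)=142/197=0.7208
Model B: P=86/125=0.688, R=86/143=0.6014, F1=2PR/(P+R)=2TP/(2TP+FP+FN)=172/268=0.6418
0.7208 > 0.6418 → Model A

Model A


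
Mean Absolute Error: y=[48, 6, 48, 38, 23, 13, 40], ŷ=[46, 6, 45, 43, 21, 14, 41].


Absolute errors: |48-46|=2, |6-6|=0, |48-45|=3, |38-43|=5, |23-21|=2, |13-14|=1, |40-41|=1
Sum = 14
MAE = 14/7 = 2

2


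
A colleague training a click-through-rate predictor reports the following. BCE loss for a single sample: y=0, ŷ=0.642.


BCE = -[y·ln(p) + (1-y)·ln(1-p)]
= -0 - 1·ln(1-0.642)
= -ln(0.358) = 1.0272

1.0272


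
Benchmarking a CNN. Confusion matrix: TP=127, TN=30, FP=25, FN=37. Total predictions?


Total = TP + TN + FP + FN
= 127 + 30 + 25 + 37
= 219
(Predicted positive: 152, predicted negative: 67)

219


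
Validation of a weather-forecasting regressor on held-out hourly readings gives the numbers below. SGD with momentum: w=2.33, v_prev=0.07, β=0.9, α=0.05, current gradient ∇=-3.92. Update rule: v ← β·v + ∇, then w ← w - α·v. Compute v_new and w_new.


v_new = 0.9·0.07 - 3.92 = 0.063 - 3.92 = -3.857
w_new = 2.33 - 0.05·-3.857 = 2.33 + 0.19285 = 2.52285

v_new=-3.857, w_new=2.52285


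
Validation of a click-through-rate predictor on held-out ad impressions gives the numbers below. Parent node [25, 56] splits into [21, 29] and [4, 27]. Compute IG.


Parent = [25, 56], H_parent = 0.8916
H_left = 0.9815 (n=50), H_right = 0.5548 (n=31)
H_children = (50/81)·0.9815 + (31/81)·0.5548 = 0.8182
IG = 0.8916 - 0.8182 = 0.0734

0.0734


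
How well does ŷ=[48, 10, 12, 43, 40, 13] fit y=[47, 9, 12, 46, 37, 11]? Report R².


ȳ = 27
SS_res = Σ(y-ŷ)² = 24
SS_tot = Σ(y-ȳ)² = 1666
R² = 1 - SS_res/SS_tot = 1 - 0.0144 = 0.9856

0.9856


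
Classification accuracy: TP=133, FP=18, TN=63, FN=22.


Accuracy = (TP+TN)/(TP+TN+FP+FN)
= (133+63)/(236)
= 196/236 = 83.05%

83.05%


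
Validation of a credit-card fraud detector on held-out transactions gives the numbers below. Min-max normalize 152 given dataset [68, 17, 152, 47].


min=17, max=152
(152-17)/(152-17) = 135/135 = 1.0

1.0


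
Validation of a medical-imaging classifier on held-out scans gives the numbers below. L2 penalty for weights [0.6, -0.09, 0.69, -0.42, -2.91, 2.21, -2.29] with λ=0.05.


‖w‖₂² = (0.6)² + (-0.09)² + (0.69)² + (-0.42)² + (-2.91)² + (2.21)² + (-2.29)²
     = 0.36 + 0.0081 + 0.4761 + 0.1764 + 8.4681 + 4.8841 + 5.2441
     = 19.6169
λ·‖w‖₂² = 0.05·19.6169 = 0.980845

0.980845


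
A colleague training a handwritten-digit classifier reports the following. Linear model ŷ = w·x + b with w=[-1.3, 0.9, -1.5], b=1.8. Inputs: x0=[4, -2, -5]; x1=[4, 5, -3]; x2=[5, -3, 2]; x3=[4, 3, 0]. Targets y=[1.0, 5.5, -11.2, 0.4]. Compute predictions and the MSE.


ŷ0 = (-1.3)·(4) + (0.9)·(-2) + (-1.5)·(-5) + 1.8 = 2.3
ŷ1 = (-1.3)·(4) + (0.9)·(5) + (-1.5)·(-3) + 1.8 = 5.6
ŷ2 = (-1.3)·(5) + (0.9)·(-3) + (-1.5)·(2) + 1.8 = -10.4
ŷ3 = (-1.3)·(4) + (0.9)·(3) + (-1.5)·(0) + 1.8 = -0.7
errors² = [1.69, 0.01, 0.64, 1.21]
MSE = 3.5500/4 = 0.8875

0.8875


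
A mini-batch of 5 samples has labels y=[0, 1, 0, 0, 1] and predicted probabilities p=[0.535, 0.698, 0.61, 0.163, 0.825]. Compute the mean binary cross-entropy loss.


L[0] = -ln(1-0.535) = -ln(0.465) = 0.7657
L[1] = -ln(0.698) = 0.3595
L[2] = -ln(1-0.61) = -ln(0.39) = 0.9416
L[3] = -ln(1-0.163) = -ln(0.837) = 0.1779
L[4] = -ln(0.825) = 0.1924
mean = (0.7657 + 0.3595 + 0.9416 + 0.1779 + 0.1924)/5 = 0.4874

0.4874


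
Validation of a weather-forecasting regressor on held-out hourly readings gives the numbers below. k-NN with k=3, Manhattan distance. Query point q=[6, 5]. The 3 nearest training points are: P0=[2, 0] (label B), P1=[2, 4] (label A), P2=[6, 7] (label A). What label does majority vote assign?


d(q,P0) = 9  (label B)
d(q,P1) = 5  (label A)
d(q,P2) = 2  (label A)
Votes: A=2, B=1
Majority → A

A


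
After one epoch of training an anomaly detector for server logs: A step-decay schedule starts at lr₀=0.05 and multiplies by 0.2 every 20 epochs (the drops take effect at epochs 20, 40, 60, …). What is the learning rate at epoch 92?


n_drops = ⌊92/20⌋ = 4
lr = 0.05·0.2^4 = 0.05·0.0016 = 0.00008

0.00008


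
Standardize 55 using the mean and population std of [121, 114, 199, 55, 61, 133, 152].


μ = 119.2857, σ = 46.5578
z = (55 - 119.2857)/46.5578 = -1.3808

-1.3808


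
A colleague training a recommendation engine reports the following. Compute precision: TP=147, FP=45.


Precision = TP/(TP+FP)
= 147/(147+45)
= 147/192 = 76.56%

76.56%


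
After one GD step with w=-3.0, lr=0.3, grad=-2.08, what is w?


w_new = w - α·∇
= -3.0 - 0.3·-2.08
= -3.0 + 0.624
= -2.376

-2.376


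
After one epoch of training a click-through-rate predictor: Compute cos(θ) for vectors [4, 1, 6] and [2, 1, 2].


A·B = 4·2 + 1·1 + 6·2 = 21
‖A‖ = √53 = 7.2801, ‖B‖ = √9 = 3
cos = 21/(√53·√9) = 21/√477 = 0.9615

0.9615


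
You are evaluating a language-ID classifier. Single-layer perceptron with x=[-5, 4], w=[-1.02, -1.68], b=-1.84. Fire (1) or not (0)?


z = (-5)·(-1.02) + (4)·(-1.68) - 1.84
  = -3.46
step(z) = 0 (z<0)

0


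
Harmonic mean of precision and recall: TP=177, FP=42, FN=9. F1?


Precision = 177/219 = 0.8082
Recall = 177/186 = 0.9516
F1 = 2·P·R/(P+R) = 2·TP/(2·TP+FP+FN) = 354/(354+42+9) = 354/405 = 0.8741

0.8741


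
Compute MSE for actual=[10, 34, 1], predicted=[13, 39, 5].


Squared errors: (10-13)²=9, (34-39)²=25, (1-5)²=16
Sum = 50
MSE = 50/3 = 50/3

50/3


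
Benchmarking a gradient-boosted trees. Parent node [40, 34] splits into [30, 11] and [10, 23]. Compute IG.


Parent = [40, 34], H_parent = 0.9953
H_left = 0.839 (n=41), H_right = 0.885 (n=33)
H_children = (41/74)·0.839 + (33/74)·0.885 = 0.8595
IG = 0.9953 - 0.8595 = 0.1358

0.1358


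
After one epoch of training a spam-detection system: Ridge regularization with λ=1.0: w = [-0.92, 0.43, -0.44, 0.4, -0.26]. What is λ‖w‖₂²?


‖w‖₂² = (-0.92)² + (0.43)² + (-0.44)² + (0.4)² + (-0.26)²
     = 0.8464 + 0.1849 + 0.1936 + 0.16 + 0.0676
     = 1.4525
λ·‖w‖₂² = 1.0·1.4525 = 1.4525

1.4525


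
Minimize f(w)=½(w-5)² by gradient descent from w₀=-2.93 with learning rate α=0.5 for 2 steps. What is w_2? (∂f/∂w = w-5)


step 1: grad = -2.93-5 = -7.93; w = -2.93 - 0.5·(-7.93) = 1.035
step 2: grad = 1.035-5 = -3.965; w = 1.035 - 0.5·(-3.965) = 3.0175

3.0175


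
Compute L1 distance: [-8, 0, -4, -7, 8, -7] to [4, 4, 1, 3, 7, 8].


d = |-8-4| + |0-4| + |-4-1| + |-7-3| + |8-7| + |-7-8|
  = 12 + 4 + 5 + 10 + 1 + 15
  = 47

47


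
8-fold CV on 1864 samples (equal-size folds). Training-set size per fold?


Fold size = 1864/8 = 233
Training per fold = 1864 - 233 = 1631

1631


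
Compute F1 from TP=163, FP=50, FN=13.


Precision = 163/213 = 0.7653
Recall = 163/176 = 0.9261
F1 = 2·P·R/(P+R) = 2·TP/(2·TP+FP+FN) = 326/(326+50+13) = 326/389 = 0.838

0.838


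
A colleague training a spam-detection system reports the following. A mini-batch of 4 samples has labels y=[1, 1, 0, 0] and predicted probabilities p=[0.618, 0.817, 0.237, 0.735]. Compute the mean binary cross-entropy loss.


L[0] = -ln(0.618) = 0.4813
L[1] = -ln(0.817) = 0.2021
L[2] = -ln(1-0.237) = -ln(0.763) = 0.2705
L[3] = -ln(1-0.735) = -ln(0.265) = 1.328
mean = (0.4813 + 0.2021 + 0.2705 + 1.328)/4 = 0.5705

0.5705


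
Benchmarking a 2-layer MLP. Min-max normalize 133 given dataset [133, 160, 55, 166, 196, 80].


min=55, max=196
(133-55)/(196-55) = 78/141 = 0.5532

0.5532


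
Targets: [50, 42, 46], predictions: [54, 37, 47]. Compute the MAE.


Absolute errors: |50-54|=4, |42-37|=5, |46-47|=1
Sum = 10
MAE = 10/3 = 10/3

10/3


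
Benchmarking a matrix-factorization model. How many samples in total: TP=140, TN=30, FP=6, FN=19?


Total = TP + TN + FP + FN
= 140 + 30 + 6 + 19
= 195
(Predicted positive: 146, predicted negative: 49)

195


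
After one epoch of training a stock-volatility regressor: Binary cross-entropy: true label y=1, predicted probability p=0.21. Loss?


BCE = -[y·ln(p) + (1-y)·ln(1-p)]
= -1·ln(0.21) - 0
= -ln(0.21) = 1.5606

1.5606


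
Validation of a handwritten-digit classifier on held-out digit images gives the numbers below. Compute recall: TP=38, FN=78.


Recall = TP/(TP+FN)
= 38/(38+78)
= 38/116 = 32.76%

32.76%


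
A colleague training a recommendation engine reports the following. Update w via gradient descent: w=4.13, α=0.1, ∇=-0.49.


w_new = w - α·∇
= 4.13 - 0.1·-0.49
= 4.13 + 0.049
= 4.179

4.179


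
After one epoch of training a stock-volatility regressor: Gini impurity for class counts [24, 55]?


Probabilities: [24/79, 55/79] ≈ [0.3038, 0.6962]
Σpᵢ² = (576 + 3025)/79² = 3601/6241
Gini = 1 - Σpᵢ² = 1 - 3601/6241 = 0.423

0.423


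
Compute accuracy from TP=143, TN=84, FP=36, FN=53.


Accuracy = (TP+TN)/(TP+TN+FP+FN)
= (143+84)/(316)
= 227/316 = 71.84%

71.84%


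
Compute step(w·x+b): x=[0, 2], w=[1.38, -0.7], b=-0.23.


z = (0)·(1.38) + (2)·(-0.7) - 0.23
  = -1.63
step(z) = 0 (z<0)

0


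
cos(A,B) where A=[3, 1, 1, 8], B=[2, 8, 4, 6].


A·B = 3·2 + 1·8 + 1·4 + 8·6 = 66
‖A‖ = √75 = 8.6603, ‖B‖ = √120 = 10.9545
cos = 66/(√75·√120) = 66/√9000 = 0.6957

0.6957


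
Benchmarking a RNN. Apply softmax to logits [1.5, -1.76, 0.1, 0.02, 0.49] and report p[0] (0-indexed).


Exponentials: e^1.5=4.4817, e^-1.76=0.172, e^0.1=1.1052, e^0.02=1.0202, e^0.49=1.6323
Sum = 8.4114
Softmax = [0.5328, 0.0205, 0.1314, 0.1213, 0.1941]
p[0] = 4.4817/8.4114 = 0.5328

0.5328
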